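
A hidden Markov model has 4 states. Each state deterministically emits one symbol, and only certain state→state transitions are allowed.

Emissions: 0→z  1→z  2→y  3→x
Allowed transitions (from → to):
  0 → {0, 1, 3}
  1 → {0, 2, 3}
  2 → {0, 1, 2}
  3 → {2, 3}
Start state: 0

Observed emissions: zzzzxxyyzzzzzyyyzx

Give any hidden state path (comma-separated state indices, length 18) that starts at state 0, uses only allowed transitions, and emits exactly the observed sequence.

  [0] z  {0,1}  => 0  start
  [1] z  {0,1}  => 0  0->0 ok
  [2] z  {0,1}  => 0  0->0 ok
  [3] z  {0,1}  => 1  0->1 ok
  [4] x  {3}  => 3  1->3 ok
  [5] x  {3}  => 3  3->3 ok
  [6] y  {2}  => 2  3->2 ok
  [7] y  {2}  => 2  2->2 ok
  [8] z  {0,1}  => 1  2->1 ok
  [9] z  {0,1}  => 0  1->0 ok
  [10] z  {0,1}  => 1  0->1 ok
  [11] z  {0,1}  => 0  1->0 ok
  [12] z  {0,1}  => 1  0->1 ok
  [13] y  {2}  => 2  1->2 ok
  [14] y  {2}  => 2  2->2 ok
  [15] y  {2}  => 2  2->2 ok
  [16] z  {0,1}  => 0  2->0 ok
  [17] x  {3}  => 3  0->3 ok

0,0,0,1,3,3,2,2,1,0,1,0,1,2,2,2,0,3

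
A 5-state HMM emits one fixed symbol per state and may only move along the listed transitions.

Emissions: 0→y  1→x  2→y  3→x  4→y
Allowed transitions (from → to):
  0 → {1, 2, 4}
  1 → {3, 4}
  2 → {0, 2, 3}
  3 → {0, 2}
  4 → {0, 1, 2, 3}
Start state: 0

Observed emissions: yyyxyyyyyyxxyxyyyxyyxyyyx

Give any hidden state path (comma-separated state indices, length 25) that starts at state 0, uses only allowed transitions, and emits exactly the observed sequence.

  pos 0: y in {0,2,4}, choose 0; start
  pos 1: y in {0,2,4}, choose 4; 0->4 ok
  pos 2: y in {0,2,4}, choose 2; 4->2 ok
  pos 3: x in {1,3}, choose 3; 2->3 ok
  pos 4: y in {0,2,4}, choose 0; 3->0 ok
  pos 5: y in {0,2,4}, choose 4; 0->4 ok
  pos 6: y in {0,2,4}, choose 0; 4->0 ok
  pos 7: y in {0,2,4}, choose 2; 0->2 ok
  pos 8: y in {0,2,4}, choose 0; 2->0 ok
  pos 9: y in {0,2,4}, choose 4; 0->4 ok
  pos 10: x in {1,3}, choose 1; 4->1 ok
  pos 11: x in {1,3}, choose 3; 1->3 ok
  pos 12: y in {0,2,4}, choose 2; 3->2 ok
  pos 13: x in {1,3}, choose 3; 2->3 ok
  pos 14: y in {0,2,4}, choose 2; 3->2 ok
  pos 15: y in {0,2,4}, choose 0; 2->0 ok
  pos 16: y in {0,2,4}, choose 4; 0->4 ok
  pos 17: x in {1,3}, choose 3; 4->3 ok
  pos 18: y in {0,2,4}, choose 0; 3->0 ok
  pos 19: y in {0,2,4}, choose 4; 0->4 ok
  pos 20: x in {1,3}, choose 3; 4->3 ok
  pos 21: y in {0,2,4}, choose 2; 3->2 ok
  pos 22: y in {0,2,4}, choose 2; 2->2 ok
  pos 23: y in {0,2,4}, choose 2; 2->2 ok
  pos 24: x in {1,3}, choose 3; 2->3 ok

0,4,2,3,0,4,0,2,0,4,1,3,2,3,2,0,4,3,0,4,3,2,2,2,3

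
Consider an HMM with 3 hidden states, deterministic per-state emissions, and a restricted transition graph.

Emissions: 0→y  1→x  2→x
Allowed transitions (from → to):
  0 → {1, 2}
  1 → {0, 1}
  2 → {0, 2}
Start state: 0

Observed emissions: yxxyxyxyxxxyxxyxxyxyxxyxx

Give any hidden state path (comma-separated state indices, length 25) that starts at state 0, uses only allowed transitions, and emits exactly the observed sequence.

0,1,1,0,1,0,2,0,1,1,1,0,2,2,0,2,2,0,1,0,1,1,0,1,1

  t0 'y' -> {0}, take 0 (start)
  t1 'x' -> {1,2}, take 1 (0->1 ok)
  t2 'x' -> {1,2}, take 1 (1->1 ok)
  t3 'y' -> {0}, take 0 (1->0 ok)
  t4 'x' -> {1,2}, take 1 (0->1 ok)
  t5 'y' -> {0}, take 0 (1->0 ok)
  t6 'x' -> {1,2}, take 2 (0->2 ok)
  t7 'y' -> {0}, take 0 (2->0 ok)
  t8 'x' -> {1,2}, take 1 (0->1 ok)
  t9 'x' -> {1,2}, take 1 (1->1 ok)
  t10 'x' -> {1,2}, take 1 (1->1 ok)
  t11 'y' -> {0}, take 0 (1->0 ok)
  t12 'x' -> {1,2}, take 2 (0->2 ok)
  t13 'x' -> {1,2}, take 2 (2->2 ok)
  t14 'y' -> {0}, take 0 (2->0 ok)
  t15 'x' -> {1,2}, take 2 (0->2 ok)
  t16 'x' -> {1,2}, take 2 (2->2 ok)
  t17 'y' -> {0}, take 0 (2->0 ok)
  t18 'x' -> {1,2}, take 1 (0->1 ok)
  t19 'y' -> {0}, take 0 (1->0 ok)
  t20 'x' -> {1,2}, take 1 (0->1 ok)
  t21 'x' -> {1,2}, take 1 (1->1 ok)
  t22 'y' -> {0}, take 0 (1->0 ok)
  t23 'x' -> {1,2}, take 1 (0->1 ok)
  t24 'x' -> {1,2}, take 1 (1->1 ok)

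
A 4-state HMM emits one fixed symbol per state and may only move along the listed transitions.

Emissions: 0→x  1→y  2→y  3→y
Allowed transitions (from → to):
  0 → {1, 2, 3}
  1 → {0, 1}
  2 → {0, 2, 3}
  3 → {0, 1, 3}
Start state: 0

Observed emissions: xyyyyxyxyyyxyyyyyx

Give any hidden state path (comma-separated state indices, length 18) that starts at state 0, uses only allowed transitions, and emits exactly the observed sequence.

  t0 'x' -> {0}, take 0 (start)
  t1 'y' -> {1,2,3}, take 2 (0->2 ok)
  t2 'y' -> {1,2,3}, take 2 (2->2 ok)
  t3 'y' -> {1,2,3}, take 3 (2->3 ok)
  t4 'y' -> {1,2,3}, take 1 (3->1 ok)
  t5 'x' -> {0}, take 0 (1->0 ok)
  t6 'y' -> {1,2,3}, take 1 (0->1 ok)
  t7 'x' -> {0}, take 0 (1->0 ok)
  t8 'y' -> {1,2,3}, take 1 (0->1 ok)
  t9 'y' -> {1,2,3}, take 1 (1->1 ok)
  t10 'y' -> {1,2,3}, take 1 (1->1 ok)
  t11 'x' -> {0}, take 0 (1->0 ok)
  t12 'y' -> {1,2,3}, take 3 (0->3 ok)
  t13 'y' -> {1,2,3}, take 1 (3->1 ok)
  t14 'y' -> {1,2,3}, take 1 (1->1 ok)
  t15 'y' -> {1,2,3}, take 1 (1->1 ok)
  t16 'y' -> {1,2,3}, take 1 (1->1 ok)
  t17 'x' -> {0}, take 0 (1->0 ok)

0,2,2,3,1,0,1,0,1,1,1,0,3,1,1,1,1,0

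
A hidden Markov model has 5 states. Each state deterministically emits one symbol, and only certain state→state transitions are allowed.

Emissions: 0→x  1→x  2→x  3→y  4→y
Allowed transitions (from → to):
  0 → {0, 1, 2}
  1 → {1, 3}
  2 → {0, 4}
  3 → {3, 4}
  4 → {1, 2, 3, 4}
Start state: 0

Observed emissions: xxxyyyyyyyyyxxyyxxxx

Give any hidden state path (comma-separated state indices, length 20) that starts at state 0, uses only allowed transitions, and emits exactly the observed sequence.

  [0] x  {0,1,2}  => 0  start
  [1] x  {0,1,2}  => 1  0->1 ok
  [2] x  {0,1,2}  => 1  1->1 ok
  [3] y  {3,4}  => 3  1->3 ok
  [4] y  {3,4}  => 4  3->4 ok
  [5] y  {3,4}  => 3  4->3 ok
  [6] y  {3,4}  => 3  3->3 ok
  [7] y  {3,4}  => 3  3->3 ok
  [8] y  {3,4}  => 4  3->4 ok
  [9] y  {3,4}  => 4  4->4 ok
  [10] y  {3,4}  => 4  4->4 ok
  [11] y  {3,4}  => 4  4->4 ok
  [12] x  {0,1,2}  => 1  4->1 ok
  [13] x  {0,1,2}  => 1  1->1 ok
  [14] y  {3,4}  => 3  1->3 ok
  [15] y  {3,4}  => 4  3->4 ok
  [16] x  {0,1,2}  => 2  4->2 ok
  [17] x  {0,1,2}  => 0  2->0 ok
  [18] x  {0,1,2}  => 2  0->2 ok
  [19] x  {0,1,2}  => 0  2->0 ok

0,1,1,3,4,3,3,3,4,4,4,4,1,1,3,4,2,0,2,0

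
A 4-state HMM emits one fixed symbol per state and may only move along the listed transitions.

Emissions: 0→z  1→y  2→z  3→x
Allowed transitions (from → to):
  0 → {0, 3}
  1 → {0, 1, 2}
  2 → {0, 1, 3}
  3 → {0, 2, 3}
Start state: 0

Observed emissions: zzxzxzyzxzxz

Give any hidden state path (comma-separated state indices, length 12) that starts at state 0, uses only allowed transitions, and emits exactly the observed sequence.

0,0,3,0,3,2,1,2,3,2,3,2

  0: obs=z cand={0,2} pick 0 [start]
  1: obs=z cand={0,2} pick 0 [0->0 ok]
  2: obs=x cand={3} pick 3 [0->3 ok]
  3: obs=z cand={0,2} pick 0 [3->0 ok]
  4: obs=x cand={3} pick 3 [0->3 ok]
  5: obs=z cand={0,2} pick 2 [3->2 ok]
  6: obs=y cand={1} pick 1 [2->1 ok]
  7: obs=z cand={0,2} pick 2 [1->2 ok]
  8: obs=x cand={3} pick 3 [2->3 ok]
  9: obs=z cand={0,2} pick 2 [3->2 ok]
  10: obs=x cand={3} pick 3 [2->3 ok]
  11: obs=z cand={0,2} pick 2 [3->2 ok]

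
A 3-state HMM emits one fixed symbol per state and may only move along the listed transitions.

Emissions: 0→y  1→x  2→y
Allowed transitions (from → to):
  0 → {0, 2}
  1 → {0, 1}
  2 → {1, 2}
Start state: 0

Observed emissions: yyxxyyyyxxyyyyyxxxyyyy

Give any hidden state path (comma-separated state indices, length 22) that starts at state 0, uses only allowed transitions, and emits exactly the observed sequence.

0,2,1,1,0,0,0,2,1,1,0,0,0,0,2,1,1,1,0,0,0,2

  0: obs=y cand={0,2} pick 0 [start]
  1: obs=y cand={0,2} pick 2 [0->2 ok]
  2: obs=x cand={1} pick 1 [2->1 ok]
  3: obs=x cand={1} pick 1 [1->1 ok]
  4: obs=y cand={0,2} pick 0 [1->0 ok]
  5: obs=y cand={0,2} pick 0 [0->0 ok]
  6: obs=y cand={0,2} pick 0 [0->0 ok]
  7: obs=y cand={0,2} pick 2 [0->2 ok]
  8: obs=x cand={1} pick 1 [2->1 ok]
  9: obs=x cand={1} pick 1 [1->1 ok]
  10: obs=y cand={0,2} pick 0 [1->0 ok]
  11: obs=y cand={0,2} pick 0 [0->0 ok]
  12: obs=y cand={0,2} pick 0 [0->0 ok]
  13: obs=y cand={0,2} pick 0 [0->0 ok]
  14: obs=y cand={0,2} pick 2 [0->2 ok]
  15: obs=x cand={1} pick 1 [2->1 ok]
  16: obs=x cand={1} pick 1 [1->1 ok]
  17: obs=x cand={1} pick 1 [1->1 ok]
  18: obs=y cand={0,2} pick 0 [1->0 ok]
  19: obs=y cand={0,2} pick 0 [0->0 ok]
  20: obs=y cand={0,2} pick 0 [0->0 ok]
  21: obs=y cand={0,2} pick 2 [0->2 ok]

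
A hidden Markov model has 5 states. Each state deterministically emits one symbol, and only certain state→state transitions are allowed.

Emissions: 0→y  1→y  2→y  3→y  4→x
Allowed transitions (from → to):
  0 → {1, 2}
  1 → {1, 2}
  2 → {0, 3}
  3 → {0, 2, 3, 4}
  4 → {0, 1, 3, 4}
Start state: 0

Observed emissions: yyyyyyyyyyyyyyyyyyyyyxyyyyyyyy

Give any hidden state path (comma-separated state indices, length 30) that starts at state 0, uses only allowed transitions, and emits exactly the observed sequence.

  [0] y  {0,1,2,3}  => 0  start
  [1] y  {0,1,2,3}  => 1  0->1 ok
  [2] y  {0,1,2,3}  => 2  1->2 ok
  [3] y  {0,1,2,3}  => 3  2->3 ok
  [4] y  {0,1,2,3}  => 0  3->0 ok
  [5] y  {0,1,2,3}  => 2  0->2 ok
  [6] y  {0,1,2,3}  => 0  2->0 ok
  [7] y  {0,1,2,3}  => 1  0->1 ok
  [8] y  {0,1,2,3}  => 1  1->1 ok
  [9] y  {0,1,2,3}  => 2  1->2 ok
  [10] y  {0,1,2,3}  => 3  2->3 ok
  [11] y  {0,1,2,3}  => 2  3->2 ok
  [12] y  {0,1,2,3}  => 3  2->3 ok
  [13] y  {0,1,2,3}  => 0  3->0 ok
  [14] y  {0,1,2,3}  => 1  0->1 ok
  [15] y  {0,1,2,3}  => 2  1->2 ok
  [16] y  {0,1,2,3}  => 0  2->0 ok
  [17] y  {0,1,2,3}  => 2  0->2 ok
  [18] y  {0,1,2,3}  => 3  2->3 ok
  [19] y  {0,1,2,3}  => 2  3->2 ok
  [20] y  {0,1,2,3}  => 3  2->3 ok
  [21] x  {4}  => 4  3->4 ok
  [22] y  {0,1,2,3}  => 0  4->0 ok
  [23] y  {0,1,2,3}  => 2  0->2 ok
  [24] y  {0,1,2,3}  => 0  2->0 ok
  [25] y  {0,1,2,3}  => 2  0->2 ok
  [26] y  {0,1,2,3}  => 3  2->3 ok
  [27] y  {0,1,2,3}  => 0  3->0 ok
  [28] y  {0,1,2,3}  => 1  0->1 ok
  [29] y  {0,1,2,3}  => 2  1->2 ok

0,1,2,3,0,2,0,1,1,2,3,2,3,0,1,2,0,2,3,2,3,4,0,2,0,2,3,0,1,2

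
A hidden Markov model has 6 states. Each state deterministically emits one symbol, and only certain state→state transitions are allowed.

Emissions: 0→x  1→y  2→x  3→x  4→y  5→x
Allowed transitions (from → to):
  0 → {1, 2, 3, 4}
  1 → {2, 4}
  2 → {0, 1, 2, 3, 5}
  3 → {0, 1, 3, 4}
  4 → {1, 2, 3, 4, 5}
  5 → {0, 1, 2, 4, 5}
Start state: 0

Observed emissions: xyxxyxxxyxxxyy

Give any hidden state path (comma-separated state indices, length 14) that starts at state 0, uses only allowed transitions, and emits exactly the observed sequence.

  [0] x  {0,2,3,5}  => 0  start
  [1] y  {1,4}  => 1  0->1 ok
  [2] x  {0,2,3,5}  => 2  1->2 ok
  [3] x  {0,2,3,5}  => 3  2->3 ok
  [4] y  {1,4}  => 1  3->1 ok
  [5] x  {0,2,3,5}  => 2  1->2 ok
  [6] x  {0,2,3,5}  => 2  2->2 ok
  [7] x  {0,2,3,5}  => 0  2->0 ok
  [8] y  {1,4}  => 1  0->1 ok
  [9] x  {0,2,3,5}  => 2  1->2 ok
  [10] x  {0,2,3,5}  => 0  2->0 ok
  [11] x  {0,2,3,5}  => 3  0->3 ok
  [12] y  {1,4}  => 1  3->1 ok
  [13] y  {1,4}  => 4  1->4 ok

0,1,2,3,1,2,2,0,1,2,0,3,1,4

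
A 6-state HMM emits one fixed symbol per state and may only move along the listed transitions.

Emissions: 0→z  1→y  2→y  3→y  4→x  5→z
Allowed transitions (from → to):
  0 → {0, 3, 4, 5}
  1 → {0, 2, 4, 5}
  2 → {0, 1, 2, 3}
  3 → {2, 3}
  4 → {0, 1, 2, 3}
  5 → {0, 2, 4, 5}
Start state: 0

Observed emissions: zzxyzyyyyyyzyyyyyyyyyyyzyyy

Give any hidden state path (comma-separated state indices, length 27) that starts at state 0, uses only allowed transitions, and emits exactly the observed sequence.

0,0,4,2,0,3,2,2,3,2,1,0,3,3,2,3,2,3,3,2,3,2,1,5,2,1,2

  [0] z  {0,5}  => 0  start
  [1] z  {0,5}  => 0  0->0 ok
  [2] x  {4}  => 4  0->4 ok
  [3] y  {1,2,3}  => 2  4->2 ok
  [4] z  {0,5}  => 0  2->0 ok
  [5] y  {1,2,3}  => 3  0->3 ok
  [6] y  {1,2,3}  => 2  3->2 ok
  [7] y  {1,2,3}  => 2  2->2 ok
  [8] y  {1,2,3}  => 3  2->3 ok
  [9] y  {1,2,3}  => 2  3->2 ok
  [10] y  {1,2,3}  => 1  2->1 ok
  [11] z  {0,5}  => 0  1->0 ok
  [12] y  {1,2,3}  => 3  0->3 ok
  [13] y  {1,2,3}  => 3  3->3 ok
  [14] y  {1,2,3}  => 2  3->2 ok
  [15] y  {1,2,3}  => 3  2->3 ok
  [16] y  {1,2,3}  => 2  3->2 ok
  [17] y  {1,2,3}  => 3  2->3 ok
  [18] y  {1,2,3}  => 3  3->3 ok
  [19] y  {1,2,3}  => 2  3->2 ok
  [20] y  {1,2,3}  => 3  2->3 ok
  [21] y  {1,2,3}  => 2  3->2 ok
  [22] y  {1,2,3}  => 1  2->1 ok
  [23] z  {0,5}  => 5  1->5 ok
  [24] y  {1,2,3}  => 2  5->2 ok
  [25] y  {1,2,3}  => 1  2->1 ok
  [26] y  {1,2,3}  => 2  1->2 ok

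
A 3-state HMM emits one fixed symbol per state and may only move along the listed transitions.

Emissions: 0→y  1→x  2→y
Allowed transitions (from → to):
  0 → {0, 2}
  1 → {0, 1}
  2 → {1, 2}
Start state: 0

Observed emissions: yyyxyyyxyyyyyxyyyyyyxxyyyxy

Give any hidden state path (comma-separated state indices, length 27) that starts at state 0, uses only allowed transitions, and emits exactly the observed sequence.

  [0] y  {0,2}  => 0  start
  [1] y  {0,2}  => 0  0->0 ok
  [2] y  {0,2}  => 2  0->2 ok
  [3] x  {1}  => 1  2->1 ok
  [4] y  {0,2}  => 0  1->0 ok
  [5] y  {0,2}  => 0  0->0 ok
  [6] y  {0,2}  => 2  0->2 ok
  [7] x  {1}  => 1  2->1 ok
  [8] y  {0,2}  => 0  1->0 ok
  [9] y  {0,2}  => 0  0->0 ok
  [10] y  {0,2}  => 2  0->2 ok
  [11] y  {0,2}  => 2  2->2 ok
  [12] y  {0,2}  => 2  2->2 ok
  [13] x  {1}  => 1  2->1 ok
  [14] y  {0,2}  => 0  1->0 ok
  [15] y  {0,2}  => 0  0->0 ok
  [16] y  {0,2}  => 0  0->0 ok
  [17] y  {0,2}  => 0  0->0 ok
  [18] y  {0,2}  => 0  0->0 ok
  [19] y  {0,2}  => 2  0->2 ok
  [20] x  {1}  => 1  2->1 ok
  [21] x  {1}  => 1  1->1 ok
  [22] y  {0,2}  => 0  1->0 ok
  [23] y  {0,2}  => 2  0->2 ok
  [24] y  {0,2}  => 2  2->2 ok
  [25] x  {1}  => 1  2->1 ok
  [26] y  {0,2}  => 0  1->0 ok

0,0,2,1,0,0,2,1,0,0,2,2,2,1,0,0,0,0,0,2,1,1,0,2,2,1,0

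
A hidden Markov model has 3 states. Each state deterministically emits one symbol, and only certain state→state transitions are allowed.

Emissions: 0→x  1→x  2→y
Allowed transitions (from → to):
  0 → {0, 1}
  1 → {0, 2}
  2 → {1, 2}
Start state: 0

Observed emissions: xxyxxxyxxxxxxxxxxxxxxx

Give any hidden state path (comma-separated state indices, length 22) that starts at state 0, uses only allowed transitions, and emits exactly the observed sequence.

  [0] x  {0,1}  => 0  start
  [1] x  {0,1}  => 1  0->1 ok
  [2] y  {2}  => 2  1->2 ok
  [3] x  {0,1}  => 1  2->1 ok
  [4] x  {0,1}  => 0  1->0 ok
  [5] x  {0,1}  => 1  0->1 ok
  [6] y  {2}  => 2  1->2 ok
  [7] x  {0,1}  => 1  2->1 ok
  [8] x  {0,1}  => 0  1->0 ok
  [9] x  {0,1}  => 1  0->1 ok
  [10] x  {0,1}  => 0  1->0 ok
  [11] x  {0,1}  => 0  0->0 ok
  [12] x  {0,1}  => 1  0->1 ok
  [13] x  {0,1}  => 0  1->0 ok
  [14] x  {0,1}  => 0  0->0 ok
  [15] x  {0,1}  => 0  0->0 ok
  [16] x  {0,1}  => 1  0->1 ok
  [17] x  {0,1}  => 0  1->0 ok
  [18] x  {0,1}  => 0  0->0 ok
  [19] x  {0,1}  => 1  0->1 ok
  [20] x  {0,1}  => 0  1->0 ok
  [21] x  {0,1}  => 1  0->1 ok

0,1,2,1,0,1,2,1,0,1,0,0,1,0,0,0,1,0,0,1,0,1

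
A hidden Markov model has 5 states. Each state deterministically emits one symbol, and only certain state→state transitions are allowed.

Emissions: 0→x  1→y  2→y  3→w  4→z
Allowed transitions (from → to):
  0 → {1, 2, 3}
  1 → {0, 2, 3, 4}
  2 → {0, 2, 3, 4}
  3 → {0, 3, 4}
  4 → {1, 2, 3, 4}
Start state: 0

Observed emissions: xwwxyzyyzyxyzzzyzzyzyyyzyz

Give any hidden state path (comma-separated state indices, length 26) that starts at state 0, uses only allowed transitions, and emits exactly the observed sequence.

  0: obs=x cand={0} pick 0 [start]
  1: obs=w cand={3} pick 3 [0->3 ok]
  2: obs=w cand={3} pick 3 [3->3 ok]
  3: obs=x cand={0} pick 0 [3->0 ok]
  4: obs=y cand={1,2} pick 1 [0->1 ok]
  5: obs=z cand={4} pick 4 [1->4 ok]
  6: obs=y cand={1,2} pick 2 [4->2 ok]
  7: obs=y cand={1,2} pick 2 [2->2 ok]
  8: obs=z cand={4} pick 4 [2->4 ok]
  9: obs=y cand={1,2} pick 1 [4->1 ok]
  10: obs=x cand={0} pick 0 [1->0 ok]
  11: obs=y cand={1,2} pick 1 [0->1 ok]
  12: obs=z cand={4} pick 4 [1->4 ok]
  13: obs=z cand={4} pick 4 [4->4 ok]
  14: obs=z cand={4} pick 4 [4->4 ok]
  15: obs=y cand={1,2} pick 2 [4->2 ok]
  16: obs=z cand={4} pick 4 [2->4 ok]
  17: obs=z cand={4} pick 4 [4->4 ok]
  18: obs=y cand={1,2} pick 2 [4->2 ok]
  19: obs=z cand={4} pick 4 [2->4 ok]
  20: obs=y cand={1,2} pick 2 [4->2 ok]
  21: obs=y cand={1,2} pick 2 [2->2 ok]
  22: obs=y cand={1,2} pick 2 [2->2 ok]
  23: obs=z cand={4} pick 4 [2->4 ok]
  24: obs=y cand={1,2} pick 2 [4->2 ok]
  25: obs=z cand={4} pick 4 [2->4 ok]

0,3,3,0,1,4,2,2,4,1,0,1,4,4,4,2,4,4,2,4,2,2,2,4,2,4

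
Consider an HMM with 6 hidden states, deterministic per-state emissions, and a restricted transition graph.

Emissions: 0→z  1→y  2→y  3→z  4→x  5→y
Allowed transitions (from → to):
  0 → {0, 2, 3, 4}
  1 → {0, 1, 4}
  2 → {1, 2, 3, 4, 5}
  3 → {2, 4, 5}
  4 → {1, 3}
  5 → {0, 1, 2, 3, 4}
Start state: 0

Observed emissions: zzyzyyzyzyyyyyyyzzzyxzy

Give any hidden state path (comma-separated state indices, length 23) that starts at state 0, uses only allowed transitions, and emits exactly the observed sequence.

  [0] z  {0,3}  => 0  start
  [1] z  {0,3}  => 3  0->3 ok
  [2] y  {1,2,5}  => 5  3->5 ok
  [3] z  {0,3}  => 3  5->3 ok
  [4] y  {1,2,5}  => 2  3->2 ok
  [5] y  {1,2,5}  => 5  2->5 ok
  [6] z  {0,3}  => 0  5->0 ok
  [7] y  {1,2,5}  => 2  0->2 ok
  [8] z  {0,3}  => 3  2->3 ok
  [9] y  {1,2,5}  => 5  3->5 ok
  [10] y  {1,2,5}  => 2  5->2 ok
  [11] y  {1,2,5}  => 5  2->5 ok
  [12] y  {1,2,5}  => 2  5->2 ok
  [13] y  {1,2,5}  => 2  2->2 ok
  [14] y  {1,2,5}  => 1  2->1 ok
  [15] y  {1,2,5}  => 1  1->1 ok
  [16] z  {0,3}  => 0  1->0 ok
  [17] z  {0,3}  => 0  0->0 ok
  [18] z  {0,3}  => 3  0->3 ok
  [19] y  {1,2,5}  => 5  3->5 ok
  [20] x  {4}  => 4  5->4 ok
  [21] z  {0,3}  => 3  4->3 ok
  [22] y  {1,2,5}  => 2  3->2 ok

0,3,5,3,2,5,0,2,3,5,2,5,2,2,1,1,0,0,3,5,4,3,2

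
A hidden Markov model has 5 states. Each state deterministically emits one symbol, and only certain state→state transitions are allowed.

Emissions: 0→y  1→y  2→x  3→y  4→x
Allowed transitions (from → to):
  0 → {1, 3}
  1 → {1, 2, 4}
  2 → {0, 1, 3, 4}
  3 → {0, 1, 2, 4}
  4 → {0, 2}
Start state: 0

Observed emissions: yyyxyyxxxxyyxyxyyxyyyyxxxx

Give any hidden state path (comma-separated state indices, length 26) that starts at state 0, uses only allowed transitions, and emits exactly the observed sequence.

  pos 0: y in {0,1,3}, choose 0; start
  pos 1: y in {0,1,3}, choose 1; 0->1 ok
  pos 2: y in {0,1,3}, choose 1; 1->1 ok
  pos 3: x in {2,4}, choose 4; 1->4 ok
  pos 4: y in {0,1,3}, choose 0; 4->0 ok
  pos 5: y in {0,1,3}, choose 3; 0->3 ok
  pos 6: x in {2,4}, choose 4; 3->4 ok
  pos 7: x in {2,4}, choose 2; 4->2 ok
  pos 8: x in {2,4}, choose 4; 2->4 ok
  pos 9: x in {2,4}, choose 2; 4->2 ok
  pos 10: y in {0,1,3}, choose 3; 2->3 ok
  pos 11: y in {0,1,3}, choose 1; 3->1 ok
  pos 12: x in {2,4}, choose 2; 1->2 ok
  pos 13: y in {0,1,3}, choose 1; 2->1 ok
  pos 14: x in {2,4}, choose 2; 1->2 ok
  pos 15: y in {0,1,3}, choose 0; 2->0 ok
  pos 16: y in {0,1,3}, choose 1; 0->1 ok
  pos 17: x in {2,4}, choose 4; 1->4 ok
  pos 18: y in {0,1,3}, choose 0; 4->0 ok
  pos 19: y in {0,1,3}, choose 3; 0->3 ok
  pos 20: y in {0,1,3}, choose 1; 3->1 ok
  pos 21: y in {0,1,3}, choose 1; 1->1 ok
  pos 22: x in {2,4}, choose 2; 1->2 ok
  pos 23: x in {2,4}, choose 4; 2->4 ok
  pos 24: x in {2,4}, choose 2; 4->2 ok
  pos 25: x in {2,4}, choose 4; 2->4 ok

0,1,1,4,0,3,4,2,4,2,3,1,2,1,2,0,1,4,0,3,1,1,2,4,2,4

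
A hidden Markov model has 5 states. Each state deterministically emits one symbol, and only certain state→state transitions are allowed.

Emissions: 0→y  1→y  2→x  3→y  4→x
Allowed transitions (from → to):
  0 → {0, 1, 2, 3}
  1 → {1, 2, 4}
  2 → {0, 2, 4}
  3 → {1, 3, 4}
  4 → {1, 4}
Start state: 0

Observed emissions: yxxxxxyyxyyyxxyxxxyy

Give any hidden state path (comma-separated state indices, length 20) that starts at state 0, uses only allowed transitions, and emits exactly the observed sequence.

  t0 'y' -> {0,1,3}, take 0 (start)
  t1 'x' -> {2,4}, take 2 (0->2 ok)
  t2 'x' -> {2,4}, take 2 (2->2 ok)
  t3 'x' -> {2,4}, take 2 (2->2 ok)
  t4 'x' -> {2,4}, take 2 (2->2 ok)
  t5 'x' -> {2,4}, take 2 (2->2 ok)
  t6 'y' -> {0,1,3}, take 0 (2->0 ok)
  t7 'y' -> {0,1,3}, take 1 (0->1 ok)
  t8 'x' -> {2,4}, take 2 (1->2 ok)
  t9 'y' -> {0,1,3}, take 0 (2->0 ok)
  t10 'y' -> {0,1,3}, take 0 (0->0 ok)
  t11 'y' -> {0,1,3}, take 0 (0->0 ok)
  t12 'x' -> {2,4}, take 2 (0->2 ok)
  t13 'x' -> {2,4}, take 4 (2->4 ok)
  t14 'y' -> {0,1,3}, take 1 (4->1 ok)
  t15 'x' -> {2,4}, take 4 (1->4 ok)
  t16 'x' -> {2,4}, take 4 (4->4 ok)
  t17 'x' -> {2,4}, take 4 (4->4 ok)
  t18 'y' -> {0,1,3}, take 1 (4->1 ok)
  t19 'y' -> {0,1,3}, take 1 (1->1 ok)

0,2,2,2,2,2,0,1,2,0,0,0,2,4,1,4,4,4,1,1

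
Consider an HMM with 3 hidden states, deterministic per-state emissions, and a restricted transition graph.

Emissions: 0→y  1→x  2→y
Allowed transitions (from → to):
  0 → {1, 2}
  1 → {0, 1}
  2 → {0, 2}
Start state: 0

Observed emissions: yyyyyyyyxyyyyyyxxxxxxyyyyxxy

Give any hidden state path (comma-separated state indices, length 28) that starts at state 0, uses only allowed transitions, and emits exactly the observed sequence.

  pos 0: y in {0,2}, choose 0; start
  pos 1: y in {0,2}, choose 2; 0->2 ok
  pos 2: y in {0,2}, choose 2; 2->2 ok
  pos 3: y in {0,2}, choose 0; 2->0 ok
  pos 4: y in {0,2}, choose 2; 0->2 ok
  pos 5: y in {0,2}, choose 2; 2->2 ok
  pos 6: y in {0,2}, choose 2; 2->2 ok
  pos 7: y in {0,2}, choose 0; 2->0 ok
  pos 8: x in {1}, choose 1; 0->1 ok
  pos 9: y in {0,2}, choose 0; 1->0 ok
  pos 10: y in {0,2}, choose 2; 0->2 ok
  pos 11: y in {0,2}, choose 0; 2->0 ok
  pos 12: y in {0,2}, choose 2; 0->2 ok
  pos 13: y in {0,2}, choose 2; 2->2 ok
  pos 14: y in {0,2}, choose 0; 2->0 ok
  pos 15: x in {1}, choose 1; 0->1 ok
  pos 16: x in {1}, choose 1; 1->1 ok
  pos 17: x in {1}, choose 1; 1->1 ok
  pos 18: x in {1}, choose 1; 1->1 ok
  pos 19: x in {1}, choose 1; 1->1 ok
  pos 20: x in {1}, choose 1; 1->1 ok
  pos 21: y in {0,2}, choose 0; 1->0 ok
  pos 22: y in {0,2}, choose 2; 0->2 ok
  pos 23: y in {0,2}, choose 2; 2->2 ok
  pos 24: y in {0,2}, choose 0; 2->0 ok
  pos 25: x in {1}, choose 1; 0->1 ok
  pos 26: x in {1}, choose 1; 1->1 ok
  pos 27: y in {0,2}, choose 0; 1->0 ok

0,2,2,0,2,2,2,0,1,0,2,0,2,2,0,1,1,1,1,1,1,0,2,2,0,1,1,0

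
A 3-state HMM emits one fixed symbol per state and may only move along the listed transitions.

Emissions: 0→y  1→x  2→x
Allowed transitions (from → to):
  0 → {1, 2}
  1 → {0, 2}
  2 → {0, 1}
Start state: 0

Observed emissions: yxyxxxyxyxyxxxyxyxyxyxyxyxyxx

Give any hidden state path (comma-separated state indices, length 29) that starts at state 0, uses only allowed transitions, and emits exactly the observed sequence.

0,2,0,1,2,1,0,2,0,2,0,2,1,2,0,1,0,2,0,1,0,2,0,1,0,2,0,2,1

  [0] y  {0}  => 0  start
  [1] x  {1,2}  => 2  0->2 ok
  [2] y  {0}  => 0  2->0 ok
  [3] x  {1,2}  => 1  0->1 ok
  [4] x  {1,2}  => 2  1->2 ok
  [5] x  {1,2}  => 1  2->1 ok
  [6] y  {0}  => 0  1->0 ok
  [7] x  {1,2}  => 2  0->2 ok
  [8] y  {0}  => 0  2->0 ok
  [9] x  {1,2}  => 2  0->2 ok
  [10] y  {0}  => 0  2->0 ok
  [11] x  {1,2}  => 2  0->2 ok
  [12] x  {1,2}  => 1  2->1 ok
  [13] x  {1,2}  => 2  1->2 ok
  [14] y  {0}  => 0  2->0 ok
  [15] x  {1,2}  => 1  0->1 ok
  [16] y  {0}  => 0  1->0 ok
  [17] x  {1,2}  => 2  0->2 ok
  [18] y  {0}  => 0  2->0 ok
  [19] x  {1,2}  => 1  0->1 ok
  [20] y  {0}  => 0  1->0 ok
  [21] x  {1,2}  => 2  0->2 ok
  [22] y  {0}  => 0  2->0 ok
  [23] x  {1,2}  => 1  0->1 ok
  [24] y  {0}  => 0  1->0 ok
  [25] x  {1,2}  => 2  0->2 ok
  [26] y  {0}  => 0  2->0 ok
  [27] x  {1,2}  => 2  0->2 ok
  [28] x  {1,2}  => 1  2->1 ok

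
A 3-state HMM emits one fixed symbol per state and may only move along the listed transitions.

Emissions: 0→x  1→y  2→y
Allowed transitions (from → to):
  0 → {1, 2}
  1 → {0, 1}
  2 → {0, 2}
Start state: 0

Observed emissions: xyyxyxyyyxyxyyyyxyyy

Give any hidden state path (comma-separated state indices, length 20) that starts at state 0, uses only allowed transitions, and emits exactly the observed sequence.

0,1,1,0,2,0,1,1,1,0,2,0,2,2,2,2,0,1,1,1

  t0 'x' -> {0}, take 0 (start)
  t1 'y' -> {1,2}, take 1 (0->1 ok)
  t2 'y' -> {1,2}, take 1 (1->1 ok)
  t3 'x' -> {0}, take 0 (1->0 ok)
  t4 'y' -> {1,2}, take 2 (0->2 ok)
  t5 'x' -> {0}, take 0 (2->0 ok)
  t6 'y' -> {1,2}, take 1 (0->1 ok)
  t7 'y' -> {1,2}, take 1 (1->1 ok)
  t8 'y' -> {1,2}, take 1 (1->1 ok)
  t9 'x' -> {0}, take 0 (1->0 ok)
  t10 'y' -> {1,2}, take 2 (0->2 ok)
  t11 'x' -> {0}, take 0 (2->0 ok)
  t12 'y' -> {1,2}, take 2 (0->2 ok)
  t13 'y' -> {1,2}, take 2 (2->2 ok)
  t14 'y' -> {1,2}, take 2 (2->2 ok)
  t15 'y' -> {1,2}, take 2 (2->2 ok)
  t16 'x' -> {0}, take 0 (2->0 ok)
  t17 'y' -> {1,2}, take 1 (0->1 ok)
  t18 'y' -> {1,2}, take 1 (1->1 ok)
  t19 'y' -> {1,2}, take 1 (1->1 ok)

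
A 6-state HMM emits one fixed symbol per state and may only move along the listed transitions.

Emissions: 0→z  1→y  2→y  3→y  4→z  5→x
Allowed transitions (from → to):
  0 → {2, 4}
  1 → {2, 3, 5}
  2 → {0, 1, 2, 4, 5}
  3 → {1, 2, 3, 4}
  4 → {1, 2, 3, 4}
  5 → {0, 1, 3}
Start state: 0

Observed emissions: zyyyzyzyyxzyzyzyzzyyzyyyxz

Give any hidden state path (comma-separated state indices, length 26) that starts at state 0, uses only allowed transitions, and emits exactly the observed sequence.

  t0 'z' -> {0,4}, take 0 (start)
  t1 'y' -> {1,2,3}, take 2 (0->2 ok)
  t2 'y' -> {1,2,3}, take 2 (2->2 ok)
  t3 'y' -> {1,2,3}, take 2 (2->2 ok)
  t4 'z' -> {0,4}, take 4 (2->4 ok)
  t5 'y' -> {1,2,3}, take 2 (4->2 ok)
  t6 'z' -> {0,4}, take 4 (2->4 ok)
  t7 'y' -> {1,2,3}, take 3 (4->3 ok)
  t8 'y' -> {1,2,3}, take 2 (3->2 ok)
  t9 'x' -> {5}, take 5 (2->5 ok)
  t10 'z' -> {0,4}, take 0 (5->0 ok)
  t11 'y' -> {1,2,3}, take 2 (0->2 ok)
  t12 'z' -> {0,4}, take 0 (2->0 ok)
  t13 'y' -> {1,2,3}, take 2 (0->2 ok)
  t14 'z' -> {0,4}, take 0 (2->0 ok)
  t15 'y' -> {1,2,3}, take 2 (0->2 ok)
  t16 'z' -> {0,4}, take 0 (2->0 ok)
  t17 'z' -> {0,4}, take 4 (0->4 ok)
  t18 'y' -> {1,2,3}, take 3 (4->3 ok)
  t19 'y' -> {1,2,3}, take 2 (3->2 ok)
  t20 'z' -> {0,4}, take 0 (2->0 ok)
  t21 'y' -> {1,2,3}, take 2 (0->2 ok)
  t22 'y' -> {1,2,3}, take 1 (2->1 ok)
  t23 'y' -> {1,2,3}, take 2 (1->2 ok)
  t24 'x' -> {5}, take 5 (2->5 ok)
  t25 'z' -> {0,4}, take 0 (5->0 ok)

0,2,2,2,4,2,4,3,2,5,0,2,0,2,0,2,0,4,3,2,0,2,1,2,5,0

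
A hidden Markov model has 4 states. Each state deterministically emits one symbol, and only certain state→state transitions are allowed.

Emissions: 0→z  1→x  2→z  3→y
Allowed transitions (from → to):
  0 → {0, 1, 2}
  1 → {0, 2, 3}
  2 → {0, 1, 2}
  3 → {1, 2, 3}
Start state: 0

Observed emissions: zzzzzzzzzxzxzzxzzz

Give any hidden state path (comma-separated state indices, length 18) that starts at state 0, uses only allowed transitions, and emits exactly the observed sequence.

0,2,0,2,2,2,2,2,0,1,2,1,0,0,1,2,0,2

  t0 'z' -> {0,2}, take 0 (start)
  t1 'z' -> {0,2}, take 2 (0->2 ok)
  t2 'z' -> {0,2}, take 0 (2->0 ok)
  t3 'z' -> {0,2}, take 2 (0->2 ok)
  t4 'z' -> {0,2}, take 2 (2->2 ok)
  t5 'z' -> {0,2}, take 2 (2->2 ok)
  t6 'z' -> {0,2}, take 2 (2->2 ok)
  t7 'z' -> {0,2}, take 2 (2->2 ok)
  t8 'z' -> {0,2}, take 0 (2->0 ok)
  t9 'x' -> {1}, take 1 (0->1 ok)
  t10 'z' -> {0,2}, take 2 (1->2 ok)
  t11 'x' -> {1}, take 1 (2->1 ok)
  t12 'z' -> {0,2}, take 0 (1->0 ok)
  t13 'z' -> {0,2}, take 0 (0->0 ok)
  t14 'x' -> {1}, take 1 (0->1 ok)
  t15 'z' -> {0,2}, take 2 (1->2 ok)
  t16 'z' -> {0,2}, take 0 (2->0 ok)
  t17 'z' -> {0,2}, take 2 (0->2 ok)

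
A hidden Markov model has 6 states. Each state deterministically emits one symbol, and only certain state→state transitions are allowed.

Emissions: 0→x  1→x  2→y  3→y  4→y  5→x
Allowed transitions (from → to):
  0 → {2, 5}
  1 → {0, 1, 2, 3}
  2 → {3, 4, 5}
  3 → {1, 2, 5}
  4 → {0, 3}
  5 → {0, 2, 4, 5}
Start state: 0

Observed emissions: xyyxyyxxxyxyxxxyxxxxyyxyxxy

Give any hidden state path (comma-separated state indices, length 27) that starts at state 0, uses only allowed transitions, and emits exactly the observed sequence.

0,2,3,5,4,3,1,0,5,4,0,2,5,0,5,4,0,5,0,5,4,3,5,4,0,5,4

  t0 'x' -> {0,1,5}, take 0 (start)
  t1 'y' -> {2,3,4}, take 2 (0->2 ok)
  t2 'y' -> {2,3,4}, take 3 (2->3 ok)
  t3 'x' -> {0,1,5}, take 5 (3->5 ok)
  t4 'y' -> {2,3,4}, take 4 (5->4 ok)
  t5 'y' -> {2,3,4}, take 3 (4->3 ok)
  t6 'x' -> {0,1,5}, take 1 (3->1 ok)
  t7 'x' -> {0,1,5}, take 0 (1->0 ok)
  t8 'x' -> {0,1,5}, take 5 (0->5 ok)
  t9 'y' -> {2,3,4}, take 4 (5->4 ok)
  t10 'x' -> {0,1,5}, take 0 (4->0 ok)
  t11 'y' -> {2,3,4}, take 2 (0->2 ok)
  t12 'x' -> {0,1,5}, take 5 (2->5 ok)
  t13 'x' -> {0,1,5}, take 0 (5->0 ok)
  t14 'x' -> {0,1,5}, take 5 (0->5 ok)
  t15 'y' -> {2,3,4}, take 4 (5->4 ok)
  t16 'x' -> {0,1,5}, take 0 (4->0 ok)
  t17 'x' -> {0,1,5}, take 5 (0->5 ok)
  t18 'x' -> {0,1,5}, take 0 (5->0 ok)
  t19 'x' -> {0,1,5}, take 5 (0->5 ok)
  t20 'y' -> {2,3,4}, take 4 (5->4 ok)
  t21 'y' -> {2,3,4}, take 3 (4->3 ok)
  t22 'x' -> {0,1,5}, take 5 (3->5 ok)
  t23 'y' -> {2,3,4}, take 4 (5->4 ok)
  t24 'x' -> {0,1,5}, take 0 (4->0 ok)
  t25 'x' -> {0,1,5}, take 5 (0->5 ok)
  t26 'y' -> {2,3,4}, take 4 (5->4 ok)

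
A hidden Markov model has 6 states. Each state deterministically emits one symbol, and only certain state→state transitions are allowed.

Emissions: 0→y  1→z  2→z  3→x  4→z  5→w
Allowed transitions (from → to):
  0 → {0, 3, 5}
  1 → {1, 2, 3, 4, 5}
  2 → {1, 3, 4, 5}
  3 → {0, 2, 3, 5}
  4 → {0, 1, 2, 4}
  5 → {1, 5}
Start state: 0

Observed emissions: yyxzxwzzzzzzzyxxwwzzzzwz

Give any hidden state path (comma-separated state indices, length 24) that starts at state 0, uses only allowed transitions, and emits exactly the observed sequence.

0,0,3,2,3,5,1,4,4,2,1,2,4,0,3,3,5,5,1,4,1,1,5,1

  0: obs=y cand={0} pick 0 [start]
  1: obs=y cand={0} pick 0 [0->0 ok]
  2: obs=x cand={3} pick 3 [0->3 ok]
  3: obs=z cand={1,2,4} pick 2 [3->2 ok]
  4: obs=x cand={3} pick 3 [2->3 ok]
  5: obs=w cand={5} pick 5 [3->5 ok]
  6: obs=z cand={1,2,4} pick 1 [5->1 ok]
  7: obs=z cand={1,2,4} pick 4 [1->4 ok]
  8: obs=z cand={1,2,4} pick 4 [4->4 ok]
  9: obs=z cand={1,2,4} pick 2 [4->2 ok]
  10: obs=z cand={1,2,4} pick 1 [2->1 ok]
  11: obs=z cand={1,2,4} pick 2 [1->2 ok]
  12: obs=z cand={1,2,4} pick 4 [2->4 ok]
  13: obs=y cand={0} pick 0 [4->0 ok]
  14: obs=x cand={3} pick 3 [0->3 ok]
  15: obs=x cand={3} pick 3 [3->3 ok]
  16: obs=w cand={5} pick 5 [3->5 ok]
  17: obs=w cand={5} pick 5 [5->5 ok]
  18: obs=z cand={1,2,4} pick 1 [5->1 ok]
  19: obs=z cand={1,2,4} pick 4 [1->4 ok]
  20: obs=z cand={1,2,4} pick 1 [4->1 ok]
  21: obs=z cand={1,2,4} pick 1 [1->1 ok]
  22: obs=w cand={5} pick 5 [1->5 ok]
  23: obs=z cand={1,2,4} pick 1 [5->1 ok]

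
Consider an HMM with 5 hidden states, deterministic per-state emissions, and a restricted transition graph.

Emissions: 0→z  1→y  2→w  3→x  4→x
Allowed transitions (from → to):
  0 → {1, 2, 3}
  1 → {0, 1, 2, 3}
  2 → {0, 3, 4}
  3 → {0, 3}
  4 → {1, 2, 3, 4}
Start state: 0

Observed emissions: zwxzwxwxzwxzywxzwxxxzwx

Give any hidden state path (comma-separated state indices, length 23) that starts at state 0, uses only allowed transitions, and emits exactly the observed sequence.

  0: obs=z cand={0} pick 0 [start]
  1: obs=w cand={2} pick 2 [0->2 ok]
  2: obs=x cand={3,4} pick 3 [2->3 ok]
  3: obs=z cand={0} pick 0 [3->0 ok]
  4: obs=w cand={2} pick 2 [0->2 ok]
  5: obs=x cand={3,4} pick 4 [2->4 ok]
  6: obs=w cand={2} pick 2 [4->2 ok]
  7: obs=x cand={3,4} pick 3 [2->3 ok]
  8: obs=z cand={0} pick 0 [3->0 ok]
  9: obs=w cand={2} pick 2 [0->2 ok]
  10: obs=x cand={3,4} pick 3 [2->3 ok]
  11: obs=z cand={0} pick 0 [3->0 ok]
  12: obs=y cand={1} pick 1 [0->1 ok]
  13: obs=w cand={2} pick 2 [1->2 ok]
  14: obs=x cand={3,4} pick 3 [2->3 ok]
  15: obs=z cand={0} pick 0 [3->0 ok]
  16: obs=w cand={2} pick 2 [0->2 ok]
  17: obs=x cand={3,4} pick 3 [2->3 ok]
  18: obs=x cand={3,4} pick 3 [3->3 ok]
  19: obs=x cand={3,4} pick 3 [3->3 ok]
  20: obs=z cand={0} pick 0 [3->0 ok]
  21: obs=w cand={2} pick 2 [0->2 ok]
  22: obs=x cand={3,4} pick 4 [2->4 ok]

0,2,3,0,2,4,2,3,0,2,3,0,1,2,3,0,2,3,3,3,0,2,4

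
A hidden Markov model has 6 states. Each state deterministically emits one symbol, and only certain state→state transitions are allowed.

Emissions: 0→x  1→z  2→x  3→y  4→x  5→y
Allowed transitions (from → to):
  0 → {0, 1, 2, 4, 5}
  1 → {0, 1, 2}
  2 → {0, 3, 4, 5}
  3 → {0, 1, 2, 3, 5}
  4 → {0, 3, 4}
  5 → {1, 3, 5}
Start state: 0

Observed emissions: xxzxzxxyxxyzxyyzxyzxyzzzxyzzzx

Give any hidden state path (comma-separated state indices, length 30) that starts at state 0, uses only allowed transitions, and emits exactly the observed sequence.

0,0,1,0,1,2,4,3,2,4,3,1,0,5,5,1,2,5,1,2,5,1,1,1,2,5,1,1,1,0

  0: obs=x cand={0,2,4} pick 0 [start]
  1: obs=x cand={0,2,4} pick 0 [0->0 ok]
  2: obs=z cand={1} pick 1 [0->1 ok]
  3: obs=x cand={0,2,4} pick 0 [1->0 ok]
  4: obs=z cand={1} pick 1 [0->1 ok]
  5: obs=x cand={0,2,4} pick 2 [1->2 ok]
  6: obs=x cand={0,2,4} pick 4 [2->4 ok]
  7: obs=y cand={3,5} pick 3 [4->3 ok]
  8: obs=x cand={0,2,4} pick 2 [3->2 ok]
  9: obs=x cand={0,2,4} pick 4 [2->4 ok]
  10: obs=y cand={3,5} pick 3 [4->3 ok]
  11: obs=z cand={1} pick 1 [3->1 ok]
  12: obs=x cand={0,2,4} pick 0 [1->0 ok]
  13: obs=y cand={3,5} pick 5 [0->5 ok]
  14: obs=y cand={3,5} pick 5 [5->5 ok]
  15: obs=z cand={1} pick 1 [5->1 ok]
  16: obs=x cand={0,2,4} pick 2 [1->2 ok]
  17: obs=y cand={3,5} pick 5 [2->5 ok]
  18: obs=z cand={1} pick 1 [5->1 ok]
  19: obs=x cand={0,2,4} pick 2 [1->2 ok]
  20: obs=y cand={3,5} pick 5 [2->5 ok]
  21: obs=z cand={1} pick 1 [5->1 ok]
  22: obs=z cand={1} pick 1 [1->1 ok]
  23: obs=z cand={1} pick 1 [1->1 ok]
  24: obs=x cand={0,2,4} pick 2 [1->2 ok]
  25: obs=y cand={3,5} pick 5 [2->5 ok]
  26: obs=z cand={1} pick 1 [5->1 ok]
  27: obs=z cand={1} pick 1 [1->1 ok]
  28: obs=z cand={1} pick 1 [1->1 ok]
  29: obs=x cand={0,2,4} pick 0 [1->0 ok]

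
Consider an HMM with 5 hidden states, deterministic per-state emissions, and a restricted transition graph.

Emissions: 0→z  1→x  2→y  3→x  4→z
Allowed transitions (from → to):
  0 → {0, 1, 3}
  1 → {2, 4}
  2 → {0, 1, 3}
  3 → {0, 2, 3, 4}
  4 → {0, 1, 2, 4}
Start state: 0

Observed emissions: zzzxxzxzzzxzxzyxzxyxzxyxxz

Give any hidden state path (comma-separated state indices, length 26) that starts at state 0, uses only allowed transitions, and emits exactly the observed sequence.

  pos 0: z in {0,4}, choose 0; start
  pos 1: z in {0,4}, choose 0; 0->0 ok
  pos 2: z in {0,4}, choose 0; 0->0 ok
  pos 3: x in {1,3}, choose 3; 0->3 ok
  pos 4: x in {1,3}, choose 3; 3->3 ok
  pos 5: z in {0,4}, choose 0; 3->0 ok
  pos 6: x in {1,3}, choose 1; 0->1 ok
  pos 7: z in {0,4}, choose 4; 1->4 ok
  pos 8: z in {0,4}, choose 0; 4->0 ok
  pos 9: z in {0,4}, choose 0; 0->0 ok
  pos 10: x in {1,3}, choose 3; 0->3 ok
  pos 11: z in {0,4}, choose 0; 3->0 ok
  pos 12: x in {1,3}, choose 3; 0->3 ok
  pos 13: z in {0,4}, choose 4; 3->4 ok
  pos 14: y in {2}, choose 2; 4->2 ok
  pos 15: x in {1,3}, choose 3; 2->3 ok
  pos 16: z in {0,4}, choose 0; 3->0 ok
  pos 17: x in {1,3}, choose 1; 0->1 ok
  pos 18: y in {2}, choose 2; 1->2 ok
  pos 19: x in {1,3}, choose 3; 2->3 ok
  pos 20: z in {0,4}, choose 4; 3->4 ok
  pos 21: x in {1,3}, choose 1; 4->1 ok
  pos 22: y in {2}, choose 2; 1->2 ok
  pos 23: x in {1,3}, choose 3; 2->3 ok
  pos 24: x in {1,3}, choose 3; 3->3 ok
  pos 25: z in {0,4}, choose 0; 3->0 ok

0,0,0,3,3,0,1,4,0,0,3,0,3,4,2,3,0,1,2,3,4,1,2,3,3,0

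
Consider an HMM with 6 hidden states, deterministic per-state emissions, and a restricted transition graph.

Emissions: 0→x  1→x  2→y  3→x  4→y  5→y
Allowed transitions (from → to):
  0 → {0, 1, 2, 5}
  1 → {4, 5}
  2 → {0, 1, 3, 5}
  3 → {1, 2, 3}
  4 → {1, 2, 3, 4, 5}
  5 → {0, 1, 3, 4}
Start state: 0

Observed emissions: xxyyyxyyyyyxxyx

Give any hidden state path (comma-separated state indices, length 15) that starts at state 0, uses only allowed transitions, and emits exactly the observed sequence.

0,0,5,4,5,1,4,2,5,4,5,3,1,4,3

  [0] x  {0,1,3}  => 0  start
  [1] x  {0,1,3}  => 0  0->0 ok
  [2] y  {2,4,5}  => 5  0->5 ok
  [3] y  {2,4,5}  => 4  5->4 ok
  [4] y  {2,4,5}  => 5  4->5 ok
  [5] x  {0,1,3}  => 1  5->1 ok
  [6] y  {2,4,5}  => 4  1->4 ok
  [7] y  {2,4,5}  => 2  4->2 ok
  [8] y  {2,4,5}  => 5  2->5 ok
  [9] y  {2,4,5}  => 4  5->4 ok
  [10] y  {2,4,5}  => 5  4->5 ok
  [11] x  {0,1,3}  => 3  5->3 ok
  [12] x  {0,1,3}  => 1  3->1 ok
  [13] y  {2,4,5}  => 4  1->4 ok
  [14] x  {0,1,3}  => 3  4->3 ok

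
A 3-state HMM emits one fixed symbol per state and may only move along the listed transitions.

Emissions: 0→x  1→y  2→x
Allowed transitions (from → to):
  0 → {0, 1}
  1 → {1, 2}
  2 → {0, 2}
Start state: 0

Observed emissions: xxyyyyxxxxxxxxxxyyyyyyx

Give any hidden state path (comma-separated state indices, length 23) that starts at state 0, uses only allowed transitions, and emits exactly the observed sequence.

0,0,1,1,1,1,2,2,2,2,2,2,2,2,2,0,1,1,1,1,1,1,2

  [0] x  {0,2}  => 0  start
  [1] x  {0,2}  => 0  0->0 ok
  [2] y  {1}  => 1  0->1 ok
  [3] y  {1}  => 1  1->1 ok
  [4] y  {1}  => 1  1->1 ok
  [5] y  {1}  => 1  1->1 ok
  [6] x  {0,2}  => 2  1->2 ok
  [7] x  {0,2}  => 2  2->2 ok
  [8] x  {0,2}  => 2  2->2 ok
  [9] x  {0,2}  => 2  2->2 ok
  [10] x  {0,2}  => 2  2->2 ok
  [11] x  {0,2}  => 2  2->2 ok
  [12] x  {0,2}  => 2  2->2 ok
  [13] x  {0,2}  => 2  2->2 ok
  [14] x  {0,2}  => 2  2->2 ok
  [15] x  {0,2}  => 0  2->0 ok
  [16] y  {1}  => 1  0->1 ok
  [17] y  {1}  => 1  1->1 ok
  [18] y  {1}  => 1  1->1 ok
  [19] y  {1}  => 1  1->1 ok
  [20] y  {1}  => 1  1->1 ok
  [21] y  {1}  => 1  1->1 ok
  [22] x  {0,2}  => 2  1->2 ok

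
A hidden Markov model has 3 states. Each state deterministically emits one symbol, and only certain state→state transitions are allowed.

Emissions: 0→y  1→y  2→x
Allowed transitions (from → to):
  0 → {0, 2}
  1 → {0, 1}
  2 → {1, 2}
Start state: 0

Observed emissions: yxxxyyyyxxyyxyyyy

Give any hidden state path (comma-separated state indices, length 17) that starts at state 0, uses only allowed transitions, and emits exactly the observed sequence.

0,2,2,2,1,1,1,0,2,2,1,0,2,1,1,1,0

  0: obs=y cand={0,1} pick 0 [start]
  1: obs=x cand={2} pick 2 [0->2 ok]
  2: obs=x cand={2} pick 2 [2->2 ok]
  3: obs=x cand={2} pick 2 [2->2 ok]
  4: obs=y cand={0,1} pick 1 [2->1 ok]
  5: obs=y cand={0,1} pick 1 [1->1 ok]
  6: obs=y cand={0,1} pick 1 [1->1 ok]
  7: obs=y cand={0,1} pick 0 [1->0 ok]
  8: obs=x cand={2} pick 2 [0->2 ok]
  9: obs=x cand={2} pick 2 [2->2 ok]
  10: obs=y cand={0,1} pick 1 [2->1 ok]
  11: obs=y cand={0,1} pick 0 [1->0 ok]
  12: obs=x cand={2} pick 2 [0->2 ok]
  13: obs=y cand={0,1} pick 1 [2->1 ok]
  14: obs=y cand={0,1} pick 1 [1->1 ok]
  15: obs=y cand={0,1} pick 1 [1->1 ok]
  16: obs=y cand={0,1} pick 0 [1->0 ok]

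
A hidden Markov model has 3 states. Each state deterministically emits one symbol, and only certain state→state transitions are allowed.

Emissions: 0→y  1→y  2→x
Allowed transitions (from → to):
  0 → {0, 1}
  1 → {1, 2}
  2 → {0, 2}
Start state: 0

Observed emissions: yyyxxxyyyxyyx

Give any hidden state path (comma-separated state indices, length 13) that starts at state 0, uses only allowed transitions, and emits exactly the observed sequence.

0,1,1,2,2,2,0,0,1,2,0,1,2

  [0] y  {0,1}  => 0  start
  [1] y  {0,1}  => 1  0->1 ok
  [2] y  {0,1}  => 1  1->1 ok
  [3] x  {2}  => 2  1->2 ok
  [4] x  {2}  => 2  2->2 ok
  [5] x  {2}  => 2  2->2 ok
  [6] y  {0,1}  => 0  2->0 ok
  [7] y  {0,1}  => 0  0->0 ok
  [8] y  {0,1}  => 1  0->1 ok
  [9] x  {2}  => 2  1->2 ok
  [10] y  {0,1}  => 0  2->0 ok
  [11] y  {0,1}  => 1  0->1 ok
  [12] x  {2}  => 2  1->2 ok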